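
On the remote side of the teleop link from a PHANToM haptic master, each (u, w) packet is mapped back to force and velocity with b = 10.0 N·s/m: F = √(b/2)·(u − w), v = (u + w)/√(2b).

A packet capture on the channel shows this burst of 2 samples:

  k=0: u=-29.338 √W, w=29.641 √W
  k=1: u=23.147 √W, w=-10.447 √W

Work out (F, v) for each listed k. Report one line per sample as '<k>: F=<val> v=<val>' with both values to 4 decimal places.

k=0: u−w=-58.9790, u+w=0.3030; √(b/2)=2.2361, √(2b)=4.4721; F=2.2361×(-58.979)=-131.8811, v=0.3030/4.4721=0.0678
k=1: u−w=33.5940, u+w=12.7000; √(b/2)=2.2361, √(2b)=4.4721; F=2.2361×33.594=75.1185, v=12.7000/4.4721=2.8398

0: F=-131.8811 v=0.0678
1: F=75.1185 v=2.8398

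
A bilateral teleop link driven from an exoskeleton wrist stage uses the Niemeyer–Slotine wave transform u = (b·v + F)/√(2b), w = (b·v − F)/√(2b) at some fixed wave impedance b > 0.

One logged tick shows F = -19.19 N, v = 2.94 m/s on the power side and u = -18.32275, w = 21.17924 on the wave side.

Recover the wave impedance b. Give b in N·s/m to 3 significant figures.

b = 0.472 N·s/m

u + w = 2.8565;  u + w = √(2b)·v, so √(2b) = 2.8565/2.94 = 0.9716.
b = (√(2b))²/2 = 0.9440/2 = 0.4720.
(Check via u − w = 2F/√(2b): u − w = -39.5020, 2F/√(2b) = -39.5020.)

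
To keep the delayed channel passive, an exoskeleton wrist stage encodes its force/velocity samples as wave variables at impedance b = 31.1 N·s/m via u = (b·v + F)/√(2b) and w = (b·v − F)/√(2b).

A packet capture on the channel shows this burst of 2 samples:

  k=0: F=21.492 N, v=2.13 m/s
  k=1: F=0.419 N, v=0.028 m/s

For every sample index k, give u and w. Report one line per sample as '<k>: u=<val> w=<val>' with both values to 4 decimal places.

k=0: b·v=31.1×2.13=66.2430; √(2b)=7.8867; u=(66.2430+21.492)/7.8867=11.1244, w=(66.2430−21.492)/7.8867=5.6742
k=1: b·v=31.1×0.028=0.8708; √(2b)=7.8867; u=(0.8708+0.419)/7.8867=0.1635, w=(0.8708−0.419)/7.8867=0.0573

0: u=11.1244 w=5.6742
1: u=0.1635 w=0.0573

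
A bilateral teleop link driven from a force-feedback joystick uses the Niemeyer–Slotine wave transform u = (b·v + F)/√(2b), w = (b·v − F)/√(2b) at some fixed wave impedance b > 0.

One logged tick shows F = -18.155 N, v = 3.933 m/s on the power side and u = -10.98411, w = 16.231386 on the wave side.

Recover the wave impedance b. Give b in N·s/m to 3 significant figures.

b = 0.89 N·s/m

u + w = 5.247276;  u + w = √(2b)·v, so √(2b) = 5.247276/3.933 = 1.334166.
b = (√(2b))²/2 = 1.780000/2 = 0.890000.
(Check via u − w = 2F/√(2b): u − w = -27.215496, 2F/√(2b) = -27.215498.)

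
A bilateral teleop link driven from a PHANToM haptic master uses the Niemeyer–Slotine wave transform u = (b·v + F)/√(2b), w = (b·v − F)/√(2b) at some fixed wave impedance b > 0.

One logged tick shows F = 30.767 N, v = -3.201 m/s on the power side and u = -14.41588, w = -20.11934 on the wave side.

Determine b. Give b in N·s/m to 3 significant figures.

b = 58.2 N·s/m

u + w = -34.5352;  u + w = √(2b)·v, so √(2b) = -34.5352/(-3.201) = 10.7889.
b = (√(2b))²/2 = 116.4000/2 = 58.2000.
(Check via u − w = 2F/√(2b): u − w = 5.7035, 2F/√(2b) = 5.7035.)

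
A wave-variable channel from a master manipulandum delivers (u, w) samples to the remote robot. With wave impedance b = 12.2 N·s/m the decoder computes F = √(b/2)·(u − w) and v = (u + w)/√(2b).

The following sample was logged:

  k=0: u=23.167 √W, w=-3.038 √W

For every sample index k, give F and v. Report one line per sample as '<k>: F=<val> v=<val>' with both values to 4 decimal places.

k=0: u−w=26.2050, u+w=20.1290; √(b/2)=2.4698, √(2b)=4.9396; F=2.4698×26.205=64.7216, v=20.1290/4.9396=4.0750

0: F=64.7216 v=4.0750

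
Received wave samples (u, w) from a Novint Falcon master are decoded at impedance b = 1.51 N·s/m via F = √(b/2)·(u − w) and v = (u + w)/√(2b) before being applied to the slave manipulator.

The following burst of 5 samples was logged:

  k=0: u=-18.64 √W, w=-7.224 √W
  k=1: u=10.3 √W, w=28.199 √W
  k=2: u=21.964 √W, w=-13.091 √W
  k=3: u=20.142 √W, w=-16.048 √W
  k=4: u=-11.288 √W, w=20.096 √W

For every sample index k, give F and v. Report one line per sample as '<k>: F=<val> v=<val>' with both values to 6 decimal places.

0: F=-9.919446 v=-14.883060
1: F=-15.552573 v=22.153685
2: F=30.459547 v=5.105838
3: F=31.445757 v=2.355832
4: F=-27.269789 v=5.068434

k=0: u−w=-11.416000, u+w=-25.864000; √(b/2)=0.868907, √(2b)=1.737815; F=0.868907×(-11.416)=-9.919446, v=-25.864000/1.737815=-14.883060
k=1: u−w=-17.899000, u+w=38.499000; √(b/2)=0.868907, √(2b)=1.737815; F=0.868907×(-17.899)=-15.552573, v=38.499000/1.737815=22.153685
k=2: u−w=35.055000, u+w=8.873000; √(b/2)=0.868907, √(2b)=1.737815; F=0.868907×35.055=30.459547, v=8.873000/1.737815=5.105838
k=3: u−w=36.190000, u+w=4.094000; √(b/2)=0.868907, √(2b)=1.737815; F=0.868907×36.19=31.445757, v=4.094000/1.737815=2.355832
k=4: u−w=-31.384000, u+w=8.808000; √(b/2)=0.868907, √(2b)=1.737815; F=0.868907×(-31.384)=-27.269789, v=8.808000/1.737815=5.068434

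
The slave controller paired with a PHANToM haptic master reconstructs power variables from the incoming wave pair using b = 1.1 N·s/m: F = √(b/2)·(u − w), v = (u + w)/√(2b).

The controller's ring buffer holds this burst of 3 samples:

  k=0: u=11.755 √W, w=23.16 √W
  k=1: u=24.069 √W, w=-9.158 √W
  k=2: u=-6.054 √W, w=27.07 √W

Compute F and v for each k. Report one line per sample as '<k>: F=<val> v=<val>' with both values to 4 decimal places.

0: F=-8.4582 v=23.5397
1: F=24.6418 v=10.0530
2: F=-24.5654 v=14.1690

k=0: u−w=-11.4050, u+w=34.9150; √(b/2)=0.7416, √(2b)=1.4832; F=0.7416×(-11.405)=-8.4582, v=34.9150/1.4832=23.5397
k=1: u−w=33.2270, u+w=14.9110; √(b/2)=0.7416, √(2b)=1.4832; F=0.7416×33.227=24.6418, v=14.9110/1.4832=10.0530
k=2: u−w=-33.1240, u+w=21.0160; √(b/2)=0.7416, √(2b)=1.4832; F=0.7416×(-33.124)=-24.5654, v=21.0160/1.4832=14.1690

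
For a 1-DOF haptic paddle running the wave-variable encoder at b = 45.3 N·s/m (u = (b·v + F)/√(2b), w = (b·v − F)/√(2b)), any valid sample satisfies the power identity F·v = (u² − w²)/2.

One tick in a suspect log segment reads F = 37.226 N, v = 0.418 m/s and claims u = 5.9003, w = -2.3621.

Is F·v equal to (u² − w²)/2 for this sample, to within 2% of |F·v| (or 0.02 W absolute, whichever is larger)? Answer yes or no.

no

F·v = 37.226×0.418 = 15.5605 W.
(u² − w²)/2 = (34.8135 − 5.5795)/2 = 14.6170 W.
|Δ| = 0.9435;  2% of max(1, |F·v|) = 0.3112.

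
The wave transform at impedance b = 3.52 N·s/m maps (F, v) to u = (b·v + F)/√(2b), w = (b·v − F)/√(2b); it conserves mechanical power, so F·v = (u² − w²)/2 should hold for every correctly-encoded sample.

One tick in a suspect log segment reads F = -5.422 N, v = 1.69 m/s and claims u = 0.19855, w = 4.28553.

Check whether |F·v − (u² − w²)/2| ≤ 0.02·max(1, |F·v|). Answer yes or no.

F·v = (-5.422)×1.69 = -9.16318 W.
(u² − w²)/2 = (0.03942 − 18.36577)/2 = -9.16317 W.
|Δ| = 0.00001;  2% of max(1, |F·v|) = 0.18326.

yes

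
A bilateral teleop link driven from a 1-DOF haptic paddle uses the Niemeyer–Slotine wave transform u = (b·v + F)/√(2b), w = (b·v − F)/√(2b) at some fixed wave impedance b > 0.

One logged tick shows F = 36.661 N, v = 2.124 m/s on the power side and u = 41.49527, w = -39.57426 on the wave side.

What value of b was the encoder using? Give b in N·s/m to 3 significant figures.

u + w = 1.92101;  u + w = √(2b)·v, so √(2b) = 1.92101/2.124 = 0.90443.
b = (√(2b))²/2 = 0.81799/2 = 0.40900.
(Check via u − w = 2F/√(2b): u − w = 81.06953, 2F/√(2b) = 81.06982.)

b = 0.409 N·s/m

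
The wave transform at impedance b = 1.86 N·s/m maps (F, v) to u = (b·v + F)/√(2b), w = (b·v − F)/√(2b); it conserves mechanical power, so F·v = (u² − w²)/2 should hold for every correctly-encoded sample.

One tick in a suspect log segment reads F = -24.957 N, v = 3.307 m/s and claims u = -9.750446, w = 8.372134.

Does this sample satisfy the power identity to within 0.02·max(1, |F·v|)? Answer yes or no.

F·v = (-24.957)×3.307 = -82.532799 W.
(u² − w²)/2 = (95.071197 − 70.092628)/2 = 12.489285 W.
|Δ| = 95.022084;  2% of max(1, |F·v|) = 1.650656.

no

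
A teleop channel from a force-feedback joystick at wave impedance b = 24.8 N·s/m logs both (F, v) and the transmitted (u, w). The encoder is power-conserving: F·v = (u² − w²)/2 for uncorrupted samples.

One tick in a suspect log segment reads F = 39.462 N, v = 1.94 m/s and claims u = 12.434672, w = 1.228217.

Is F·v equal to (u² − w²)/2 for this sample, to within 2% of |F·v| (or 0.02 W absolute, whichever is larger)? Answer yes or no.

yes

F·v = 39.462×1.94 = 76.556280 W.
(u² − w²)/2 = (154.621068 − 1.508517)/2 = 76.556275 W.
|Δ| = 0.000005;  2% of max(1, |F·v|) = 1.531126.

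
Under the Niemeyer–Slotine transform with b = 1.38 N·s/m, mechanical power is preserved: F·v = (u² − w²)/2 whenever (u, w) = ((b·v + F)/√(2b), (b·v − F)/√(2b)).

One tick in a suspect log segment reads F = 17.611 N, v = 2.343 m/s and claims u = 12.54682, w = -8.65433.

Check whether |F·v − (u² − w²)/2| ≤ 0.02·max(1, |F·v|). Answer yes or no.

F·v = 17.611×2.343 = 41.26257 W.
(u² − w²)/2 = (157.42269 − 74.89743)/2 = 41.26263 W.
|Δ| = 0.00006;  2% of max(1, |F·v|) = 0.82525.

yes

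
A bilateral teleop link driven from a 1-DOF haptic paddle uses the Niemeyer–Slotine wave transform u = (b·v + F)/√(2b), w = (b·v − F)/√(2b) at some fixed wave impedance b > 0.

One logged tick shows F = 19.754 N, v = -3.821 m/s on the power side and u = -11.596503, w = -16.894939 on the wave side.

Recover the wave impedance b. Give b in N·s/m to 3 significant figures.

b = 27.8 N·s/m

u + w = -28.491442;  u + w = √(2b)·v, so √(2b) = -28.491442/(-3.821) = 7.456541.
b = (√(2b))²/2 = 55.599999/2 = 27.800000.
(Check via u − w = 2F/√(2b): u − w = 5.298436, 2F/√(2b) = 5.298436.)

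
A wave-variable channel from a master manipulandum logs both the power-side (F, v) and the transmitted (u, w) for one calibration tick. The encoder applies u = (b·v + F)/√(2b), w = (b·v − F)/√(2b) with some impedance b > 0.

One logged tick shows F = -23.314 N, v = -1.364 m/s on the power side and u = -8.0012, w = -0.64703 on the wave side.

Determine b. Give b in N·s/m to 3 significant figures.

u + w = -8.64823;  u + w = √(2b)·v, so √(2b) = -8.64823/(-1.364) = 6.34034.
b = (√(2b))²/2 = 40.19997/2 = 20.09998.
(Check via u − w = 2F/√(2b): u − w = -7.35417, 2F/√(2b) = -7.35417.)

b = 20.1 N·s/m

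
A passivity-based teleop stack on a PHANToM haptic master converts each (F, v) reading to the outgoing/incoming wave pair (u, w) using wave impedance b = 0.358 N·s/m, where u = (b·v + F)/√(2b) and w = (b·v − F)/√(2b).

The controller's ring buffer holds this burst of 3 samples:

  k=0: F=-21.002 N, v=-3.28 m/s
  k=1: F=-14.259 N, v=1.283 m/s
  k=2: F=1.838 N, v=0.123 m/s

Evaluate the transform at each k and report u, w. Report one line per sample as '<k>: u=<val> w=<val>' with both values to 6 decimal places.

k=0: b·v=0.358×(-3.28)=-1.174240; √(2b)=0.846168; u=(-1.174240+(-21.002))/0.846168=-26.207850, w=(-1.174240−(-21.002))/0.846168=23.432420
k=1: b·v=0.358×1.283=0.459314; √(2b)=0.846168; u=(0.459314+(-14.259))/0.846168=-16.308450, w=(0.459314−(-14.259))/0.846168=17.394084
k=2: b·v=0.358×0.123=0.044034; √(2b)=0.846168; u=(0.044034+1.838)/0.846168=2.224185, w=(0.044034−1.838)/0.846168=-2.120107

0: u=-26.207850 w=23.432420
1: u=-16.308450 w=17.394084
2: u=2.224185 w=-2.120107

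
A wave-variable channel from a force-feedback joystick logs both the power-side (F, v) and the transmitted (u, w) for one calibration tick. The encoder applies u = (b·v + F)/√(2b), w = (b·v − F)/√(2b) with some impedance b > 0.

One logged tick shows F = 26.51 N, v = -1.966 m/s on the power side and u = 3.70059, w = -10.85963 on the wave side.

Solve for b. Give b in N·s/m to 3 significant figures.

b = 6.63 N·s/m

u + w = -7.1590;  u + w = √(2b)·v, so √(2b) = -7.1590/(-1.966) = 3.6414.
b = (√(2b))²/2 = 13.2600/2 = 6.6300.
(Check via u − w = 2F/√(2b): u − w = 14.5602, 2F/√(2b) = 14.5602.)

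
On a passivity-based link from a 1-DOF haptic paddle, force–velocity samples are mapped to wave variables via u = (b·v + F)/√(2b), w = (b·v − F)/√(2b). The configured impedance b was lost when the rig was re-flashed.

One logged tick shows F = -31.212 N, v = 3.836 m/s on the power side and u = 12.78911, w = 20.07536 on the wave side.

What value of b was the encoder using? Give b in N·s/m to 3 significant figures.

u + w = 32.8645;  u + w = √(2b)·v, so √(2b) = 32.8645/3.836 = 8.5674.
b = (√(2b))²/2 = 73.4000/2 = 36.7000.
(Check via u − w = 2F/√(2b): u − w = -7.2862, 2F/√(2b) = -7.2862.)

b = 36.7 N·s/m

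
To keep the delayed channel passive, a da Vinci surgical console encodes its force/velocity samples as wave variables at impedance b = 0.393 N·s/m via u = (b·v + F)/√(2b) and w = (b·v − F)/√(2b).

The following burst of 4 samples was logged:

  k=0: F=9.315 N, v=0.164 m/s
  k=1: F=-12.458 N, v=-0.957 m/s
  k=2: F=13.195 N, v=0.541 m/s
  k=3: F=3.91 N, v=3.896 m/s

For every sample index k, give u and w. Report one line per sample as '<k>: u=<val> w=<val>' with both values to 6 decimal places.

k=0: b·v=0.393×0.164=0.064452; √(2b)=0.886566; u=(0.064452+9.315)/0.886566=10.579526, w=(0.064452−9.315)/0.886566=-10.434129
k=1: b·v=0.393×(-0.957)=-0.376101; √(2b)=0.886566; u=(-0.376101+(-12.458))/0.886566=-14.476187, w=(-0.376101−(-12.458))/0.886566=13.627743
k=2: b·v=0.393×0.541=0.212613; √(2b)=0.886566; u=(0.212613+13.195)/0.886566=15.123078, w=(0.212613−13.195)/0.886566=-14.643446
k=3: b·v=0.393×3.896=1.531128; √(2b)=0.886566; u=(1.531128+3.91)/0.886566=6.137304, w=(1.531128−3.91)/0.886566=-2.683242

0: u=10.579526 w=-10.434129
1: u=-14.476187 w=13.627743
2: u=15.123078 w=-14.643446
3: u=6.137304 w=-2.683242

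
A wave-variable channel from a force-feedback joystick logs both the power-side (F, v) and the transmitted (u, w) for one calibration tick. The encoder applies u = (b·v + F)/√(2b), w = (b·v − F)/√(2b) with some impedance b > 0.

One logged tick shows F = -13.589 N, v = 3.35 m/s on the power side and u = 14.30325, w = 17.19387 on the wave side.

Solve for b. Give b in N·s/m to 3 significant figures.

b = 44.2 N·s/m

u + w = 31.4971;  u + w = √(2b)·v, so √(2b) = 31.4971/3.35 = 9.4021.
b = (√(2b))²/2 = 88.4000/2 = 44.2000.
(Check via u − w = 2F/√(2b): u − w = -2.8906, 2F/√(2b) = -2.8906.)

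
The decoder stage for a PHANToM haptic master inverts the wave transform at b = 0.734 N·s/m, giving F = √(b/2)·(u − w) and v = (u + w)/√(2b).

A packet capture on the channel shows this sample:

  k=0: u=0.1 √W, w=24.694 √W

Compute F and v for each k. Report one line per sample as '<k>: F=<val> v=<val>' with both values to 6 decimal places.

0: F=-14.899174 v=20.463672

k=0: u−w=-24.594000, u+w=24.794000; √(b/2)=0.605805, √(2b)=1.211610; F=0.605805×(-24.594)=-14.899174, v=24.794000/1.211610=20.463672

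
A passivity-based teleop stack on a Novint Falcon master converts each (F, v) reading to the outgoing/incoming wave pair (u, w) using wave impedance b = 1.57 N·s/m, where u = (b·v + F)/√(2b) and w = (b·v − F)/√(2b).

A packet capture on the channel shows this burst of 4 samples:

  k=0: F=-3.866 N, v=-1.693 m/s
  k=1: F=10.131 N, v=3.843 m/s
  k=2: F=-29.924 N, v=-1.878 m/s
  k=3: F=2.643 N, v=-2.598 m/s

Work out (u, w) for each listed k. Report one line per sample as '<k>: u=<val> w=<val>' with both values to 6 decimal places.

0: u=-3.681712 w=0.681708
1: u=9.122161 w=-2.312347
2: u=-18.551002 w=15.223178
3: u=-0.810303 w=-3.793365

k=0: b·v=1.57×(-1.693)=-2.658010; √(2b)=1.772005; u=(-2.658010+(-3.866))/1.772005=-3.681712, w=(-2.658010−(-3.866))/1.772005=0.681708
k=1: b·v=1.57×3.843=6.033510; √(2b)=1.772005; u=(6.033510+10.131)/1.772005=9.122161, w=(6.033510−10.131)/1.772005=-2.312347
k=2: b·v=1.57×(-1.878)=-2.948460; √(2b)=1.772005; u=(-2.948460+(-29.924))/1.772005=-18.551002, w=(-2.948460−(-29.924))/1.772005=15.223178
k=3: b·v=1.57×(-2.598)=-4.078860; √(2b)=1.772005; u=(-4.078860+2.643)/1.772005=-0.810303, w=(-4.078860−2.643)/1.772005=-3.793365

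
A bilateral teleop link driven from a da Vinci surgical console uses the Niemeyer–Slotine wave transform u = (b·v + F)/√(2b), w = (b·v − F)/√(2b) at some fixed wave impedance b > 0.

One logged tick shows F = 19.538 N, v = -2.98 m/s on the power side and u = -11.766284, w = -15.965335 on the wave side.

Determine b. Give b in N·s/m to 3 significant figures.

b = 43.3 N·s/m

u + w = -27.731619;  u + w = √(2b)·v, so √(2b) = -27.731619/(-2.98) = 9.305912.
b = (√(2b))²/2 = 86.600006/2 = 43.300003.
(Check via u − w = 2F/√(2b): u − w = 4.199051, 2F/√(2b) = 4.199051.)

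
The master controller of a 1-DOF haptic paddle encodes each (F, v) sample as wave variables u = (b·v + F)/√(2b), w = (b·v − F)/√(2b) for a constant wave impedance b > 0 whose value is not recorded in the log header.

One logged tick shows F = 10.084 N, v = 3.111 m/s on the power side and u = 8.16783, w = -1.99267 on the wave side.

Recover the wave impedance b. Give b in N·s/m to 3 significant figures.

u + w = 6.1752;  u + w = √(2b)·v, so √(2b) = 6.1752/3.111 = 1.9849.
b = (√(2b))²/2 = 3.9400/2 = 1.9700.
(Check via u − w = 2F/√(2b): u − w = 10.1605, 2F/√(2b) = 10.1605.)

b = 1.97 N·s/m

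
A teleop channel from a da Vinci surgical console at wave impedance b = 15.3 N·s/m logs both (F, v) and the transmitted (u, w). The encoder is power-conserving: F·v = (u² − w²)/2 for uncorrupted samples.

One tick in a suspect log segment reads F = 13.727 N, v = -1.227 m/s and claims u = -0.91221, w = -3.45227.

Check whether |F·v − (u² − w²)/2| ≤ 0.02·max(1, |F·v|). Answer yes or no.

no

F·v = 13.727×(-1.227) = -16.8430 W.
(u² − w²)/2 = (0.8321 − 11.9182)/2 = -5.5430 W.
|Δ| = 11.3000;  2% of max(1, |F·v|) = 0.3369.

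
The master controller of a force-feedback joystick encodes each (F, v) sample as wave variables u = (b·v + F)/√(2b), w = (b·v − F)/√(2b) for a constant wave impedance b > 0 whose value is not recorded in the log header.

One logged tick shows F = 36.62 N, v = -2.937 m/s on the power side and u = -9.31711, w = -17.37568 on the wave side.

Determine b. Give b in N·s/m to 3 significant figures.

u + w = -26.6928;  u + w = √(2b)·v, so √(2b) = -26.6928/(-2.937) = 9.0885.
b = (√(2b))²/2 = 82.6000/2 = 41.3000.
(Check via u − w = 2F/√(2b): u − w = 8.0586, 2F/√(2b) = 8.0586.)

b = 41.3 N·s/m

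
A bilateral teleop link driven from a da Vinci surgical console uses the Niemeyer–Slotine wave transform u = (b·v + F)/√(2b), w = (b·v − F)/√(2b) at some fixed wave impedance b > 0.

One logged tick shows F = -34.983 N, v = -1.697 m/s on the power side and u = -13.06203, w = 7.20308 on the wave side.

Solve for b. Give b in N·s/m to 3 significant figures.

u + w = -5.85895;  u + w = √(2b)·v, so √(2b) = -5.85895/(-1.697) = 3.45253.
b = (√(2b))²/2 = 11.91999/2 = 5.96000.
(Check via u − w = 2F/√(2b): u − w = -20.26511, 2F/√(2b) = -20.26512.)

b = 5.96 N·s/m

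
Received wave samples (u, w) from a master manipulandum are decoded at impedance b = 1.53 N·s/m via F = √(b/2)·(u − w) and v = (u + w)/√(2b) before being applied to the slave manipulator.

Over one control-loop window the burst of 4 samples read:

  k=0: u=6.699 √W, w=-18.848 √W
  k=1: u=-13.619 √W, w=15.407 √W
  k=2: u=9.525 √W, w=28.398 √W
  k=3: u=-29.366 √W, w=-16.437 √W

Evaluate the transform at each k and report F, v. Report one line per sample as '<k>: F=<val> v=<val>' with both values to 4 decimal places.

k=0: u−w=25.5470, u+w=-12.1490; √(b/2)=0.8746, √(2b)=1.7493; F=0.8746×25.547=22.3445, v=-12.1490/1.7493=-6.9451
k=1: u−w=-29.0260, u+w=1.7880; √(b/2)=0.8746, √(2b)=1.7493; F=0.8746×(-29.026)=-25.3874, v=1.7880/1.7493=1.0221
k=2: u−w=-18.8730, u+w=37.9230; √(b/2)=0.8746, √(2b)=1.7493; F=0.8746×(-18.873)=-16.5071, v=37.9230/1.7493=21.6791
k=3: u−w=-12.9290, u+w=-45.8030; √(b/2)=0.8746, √(2b)=1.7493; F=0.8746×(-12.929)=-11.3083, v=-45.8030/1.7493=-26.1838

0: F=22.3445 v=-6.9451
1: F=-25.3874 v=1.0221
2: F=-16.5071 v=21.6791
3: F=-11.3083 v=-26.1838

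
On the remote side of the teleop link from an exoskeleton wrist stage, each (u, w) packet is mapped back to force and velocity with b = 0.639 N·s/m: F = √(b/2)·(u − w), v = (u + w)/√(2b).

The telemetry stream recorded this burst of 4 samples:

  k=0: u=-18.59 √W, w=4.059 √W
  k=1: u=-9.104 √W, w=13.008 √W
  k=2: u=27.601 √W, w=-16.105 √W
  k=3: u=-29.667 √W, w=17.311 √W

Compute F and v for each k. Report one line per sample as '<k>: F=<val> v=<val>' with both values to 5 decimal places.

k=0: u−w=-22.64900, u+w=-14.53100; √(b/2)=0.56524, √(2b)=1.13049; F=0.56524×(-22.649)=-12.80220, v=-14.53100/1.13049=-12.85376
k=1: u−w=-22.11200, u+w=3.90400; √(b/2)=0.56524, √(2b)=1.13049; F=0.56524×(-22.112)=-12.49866, v=3.90400/1.13049=3.45338
k=2: u−w=43.70600, u+w=11.49600; √(b/2)=0.56524, √(2b)=1.13049; F=0.56524×43.706=24.70452, v=11.49600/1.13049=10.16907
k=3: u−w=-46.97800, u+w=-12.35600; √(b/2)=0.56524, √(2b)=1.13049; F=0.56524×(-46.978)=-26.55400, v=-12.35600/1.13049=-10.92981

0: F=-12.80220 v=-12.85376
1: F=-12.49866 v=3.45338
2: F=24.70452 v=10.16907
3: F=-26.55400 v=-10.92981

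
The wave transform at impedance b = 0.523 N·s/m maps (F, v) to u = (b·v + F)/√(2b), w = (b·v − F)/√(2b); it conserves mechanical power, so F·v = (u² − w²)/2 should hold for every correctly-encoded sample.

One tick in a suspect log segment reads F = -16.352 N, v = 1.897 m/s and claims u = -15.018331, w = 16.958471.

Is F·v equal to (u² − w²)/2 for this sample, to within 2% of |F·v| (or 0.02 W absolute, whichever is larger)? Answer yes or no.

yes

F·v = (-16.352)×1.897 = -31.019744 W.
(u² − w²)/2 = (225.550266 − 287.589739)/2 = -31.019736 W.
|Δ| = 0.000008;  2% of max(1, |F·v|) = 0.620395.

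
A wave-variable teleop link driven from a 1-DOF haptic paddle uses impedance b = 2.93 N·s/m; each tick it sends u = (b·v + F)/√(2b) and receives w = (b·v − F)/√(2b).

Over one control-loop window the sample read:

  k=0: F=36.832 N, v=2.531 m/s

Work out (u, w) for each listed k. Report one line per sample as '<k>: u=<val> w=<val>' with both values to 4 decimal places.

0: u=18.2786 w=-12.1517

k=0: b·v=2.93×2.531=7.4158; √(2b)=2.4207; u=(7.4158+36.832)/2.4207=18.2786, w=(7.4158−36.832)/2.4207=-12.1517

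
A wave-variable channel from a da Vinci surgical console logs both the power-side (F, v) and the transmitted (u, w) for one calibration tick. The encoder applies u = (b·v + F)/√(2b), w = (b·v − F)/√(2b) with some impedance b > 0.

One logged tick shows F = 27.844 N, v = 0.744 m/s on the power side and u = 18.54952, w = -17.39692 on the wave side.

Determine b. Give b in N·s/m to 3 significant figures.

u + w = 1.15260;  u + w = √(2b)·v, so √(2b) = 1.15260/0.744 = 1.54919.
b = (√(2b))²/2 = 2.40000/2 = 1.20000.
(Check via u − w = 2F/√(2b): u − w = 35.94644, 2F/√(2b) = 35.94644.)

b = 1.2 N·s/m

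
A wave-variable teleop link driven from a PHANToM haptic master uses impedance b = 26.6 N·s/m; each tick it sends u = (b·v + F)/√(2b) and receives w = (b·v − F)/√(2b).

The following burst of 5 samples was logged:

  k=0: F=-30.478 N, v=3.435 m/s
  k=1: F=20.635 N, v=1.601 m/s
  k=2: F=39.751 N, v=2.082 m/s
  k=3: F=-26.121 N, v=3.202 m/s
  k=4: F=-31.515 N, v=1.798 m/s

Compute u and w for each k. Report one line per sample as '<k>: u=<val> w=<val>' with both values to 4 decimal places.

k=0: b·v=26.6×3.435=91.3710; √(2b)=7.2938; u=(91.3710+(-30.478))/7.2938=8.3486, w=(91.3710−(-30.478))/7.2938=16.7058
k=1: b·v=26.6×1.601=42.5866; √(2b)=7.2938; u=(42.5866+20.635)/7.2938=8.6678, w=(42.5866−20.635)/7.2938=3.0096
k=2: b·v=26.6×2.082=55.3812; √(2b)=7.2938; u=(55.3812+39.751)/7.2938=13.0428, w=(55.3812−39.751)/7.2938=2.1429
k=3: b·v=26.6×3.202=85.1732; √(2b)=7.2938; u=(85.1732+(-26.121))/7.2938=8.0962, w=(85.1732−(-26.121))/7.2938=15.2587
k=4: b·v=26.6×1.798=47.8268; √(2b)=7.2938; u=(47.8268+(-31.515))/7.2938=2.2364, w=(47.8268−(-31.515))/7.2938=10.8779

0: u=8.3486 w=16.7058
1: u=8.6678 w=3.0096
2: u=13.0428 w=2.1429
3: u=8.0962 w=15.2587
4: u=2.2364 w=10.8779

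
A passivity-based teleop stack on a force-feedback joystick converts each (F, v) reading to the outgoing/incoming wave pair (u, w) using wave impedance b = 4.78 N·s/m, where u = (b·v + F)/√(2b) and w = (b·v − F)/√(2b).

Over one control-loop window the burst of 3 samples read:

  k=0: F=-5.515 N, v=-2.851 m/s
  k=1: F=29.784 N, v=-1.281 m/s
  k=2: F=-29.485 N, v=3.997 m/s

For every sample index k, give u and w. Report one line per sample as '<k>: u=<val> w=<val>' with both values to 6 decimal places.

k=0: b·v=4.78×(-2.851)=-13.627780; √(2b)=3.091925; u=(-13.627780+(-5.515))/3.091925=-6.191218, w=(-13.627780−(-5.515))/3.091925=-2.623861
k=1: b·v=4.78×(-1.281)=-6.123180; √(2b)=3.091925; u=(-6.123180+29.784)/3.091925=7.652456, w=(-6.123180−29.784)/3.091925=-11.613212
k=2: b·v=4.78×3.997=19.105660; √(2b)=3.091925; u=(19.105660+(-29.485))/3.091925=-3.356918, w=(19.105660−(-29.485))/3.091925=15.715343

0: u=-6.191218 w=-2.623861
1: u=7.652456 w=-11.613212
2: u=-3.356918 w=15.715343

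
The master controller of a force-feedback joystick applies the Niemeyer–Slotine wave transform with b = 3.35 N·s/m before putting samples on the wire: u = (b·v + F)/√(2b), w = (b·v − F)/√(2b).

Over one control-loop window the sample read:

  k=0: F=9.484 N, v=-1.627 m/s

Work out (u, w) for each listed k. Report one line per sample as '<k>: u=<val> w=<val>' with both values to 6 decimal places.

k=0: b·v=3.35×(-1.627)=-5.450450; √(2b)=2.588436; u=(-5.450450+9.484)/2.588436=1.558296, w=(-5.450450−9.484)/2.588436=-5.769681

0: u=1.558296 w=-5.769681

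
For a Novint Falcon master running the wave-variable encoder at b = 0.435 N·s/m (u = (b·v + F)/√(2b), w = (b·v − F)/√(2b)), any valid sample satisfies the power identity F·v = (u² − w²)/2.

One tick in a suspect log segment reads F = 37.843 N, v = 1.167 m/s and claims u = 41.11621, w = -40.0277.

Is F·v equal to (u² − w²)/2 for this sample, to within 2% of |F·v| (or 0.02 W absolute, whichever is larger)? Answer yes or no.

yes

F·v = 37.843×1.167 = 44.1628 W.
(u² − w²)/2 = (1690.5427 − 1602.2168)/2 = 44.1630 W.
|Δ| = 0.0002;  2% of max(1, |F·v|) = 0.8833.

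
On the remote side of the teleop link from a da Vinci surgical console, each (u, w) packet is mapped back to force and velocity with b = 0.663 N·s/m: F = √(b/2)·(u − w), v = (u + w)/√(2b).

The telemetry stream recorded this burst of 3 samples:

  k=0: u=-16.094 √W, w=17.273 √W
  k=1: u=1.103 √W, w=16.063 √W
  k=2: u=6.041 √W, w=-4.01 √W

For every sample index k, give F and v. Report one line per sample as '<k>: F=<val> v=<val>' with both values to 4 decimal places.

k=0: u−w=-33.3670, u+w=1.1790; √(b/2)=0.5758, √(2b)=1.1515; F=0.5758×(-33.367)=-19.2114, v=1.1790/1.1515=1.0239
k=1: u−w=-14.9600, u+w=17.1660; √(b/2)=0.5758, √(2b)=1.1515; F=0.5758×(-14.96)=-8.6134, v=17.1660/1.1515=14.9072
k=2: u−w=10.0510, u+w=2.0310; √(b/2)=0.5758, √(2b)=1.1515; F=0.5758×10.051=5.7870, v=2.0310/1.1515=1.7638

0: F=-19.2114 v=1.0239
1: F=-8.6134 v=14.9072
2: F=5.7870 v=1.7638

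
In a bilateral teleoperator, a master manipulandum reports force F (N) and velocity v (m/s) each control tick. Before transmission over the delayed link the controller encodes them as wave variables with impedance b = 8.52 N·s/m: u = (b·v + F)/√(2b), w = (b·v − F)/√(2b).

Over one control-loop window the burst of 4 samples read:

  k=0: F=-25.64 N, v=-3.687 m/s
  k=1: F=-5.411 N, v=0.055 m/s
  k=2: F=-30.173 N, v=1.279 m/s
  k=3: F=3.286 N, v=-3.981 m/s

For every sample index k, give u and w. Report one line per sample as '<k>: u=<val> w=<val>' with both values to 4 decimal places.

k=0: b·v=8.52×(-3.687)=-31.4132; √(2b)=4.1280; u=(-31.4132+(-25.64))/4.1280=-13.8212, w=(-31.4132−(-25.64))/4.1280=-1.3986
k=1: b·v=8.52×0.055=0.4686; √(2b)=4.1280; u=(0.4686+(-5.411))/4.1280=-1.1973, w=(0.4686−(-5.411))/4.1280=1.4243
k=2: b·v=8.52×1.279=10.8971; √(2b)=4.1280; u=(10.8971+(-30.173))/4.1280=-4.6696, w=(10.8971−(-30.173))/4.1280=9.9493
k=3: b·v=8.52×(-3.981)=-33.9181; √(2b)=4.1280; u=(-33.9181+3.286)/4.1280=-7.4207, w=(-33.9181−3.286)/4.1280=-9.0127

0: u=-13.8212 w=-1.3986
1: u=-1.1973 w=1.4243
2: u=-4.6696 w=9.9493
3: u=-7.4207 w=-9.0127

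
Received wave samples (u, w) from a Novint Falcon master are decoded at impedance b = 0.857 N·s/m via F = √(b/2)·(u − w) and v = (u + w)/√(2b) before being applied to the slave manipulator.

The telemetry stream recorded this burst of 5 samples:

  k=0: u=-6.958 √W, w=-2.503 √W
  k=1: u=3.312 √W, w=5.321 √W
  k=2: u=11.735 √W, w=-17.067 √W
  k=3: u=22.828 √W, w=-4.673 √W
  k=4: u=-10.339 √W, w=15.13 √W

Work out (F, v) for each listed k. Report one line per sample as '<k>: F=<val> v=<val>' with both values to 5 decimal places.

0: F=-2.91624 v=-7.22656
1: F=-1.31509 v=6.59411
2: F=18.85376 v=-4.07272
3: F=18.00213 v=13.86727
4: F=-16.67198 v=3.65949

k=0: u−w=-4.45500, u+w=-9.46100; √(b/2)=0.65460, √(2b)=1.30920; F=0.65460×(-4.455)=-2.91624, v=-9.46100/1.30920=-7.22656
k=1: u−w=-2.00900, u+w=8.63300; √(b/2)=0.65460, √(2b)=1.30920; F=0.65460×(-2.009)=-1.31509, v=8.63300/1.30920=6.59411
k=2: u−w=28.80200, u+w=-5.33200; √(b/2)=0.65460, √(2b)=1.30920; F=0.65460×28.802=18.85376, v=-5.33200/1.30920=-4.07272
k=3: u−w=27.50100, u+w=18.15500; √(b/2)=0.65460, √(2b)=1.30920; F=0.65460×27.501=18.00213, v=18.15500/1.30920=13.86727
k=4: u−w=-25.46900, u+w=4.79100; √(b/2)=0.65460, √(2b)=1.30920; F=0.65460×(-25.469)=-16.67198, v=4.79100/1.30920=3.65949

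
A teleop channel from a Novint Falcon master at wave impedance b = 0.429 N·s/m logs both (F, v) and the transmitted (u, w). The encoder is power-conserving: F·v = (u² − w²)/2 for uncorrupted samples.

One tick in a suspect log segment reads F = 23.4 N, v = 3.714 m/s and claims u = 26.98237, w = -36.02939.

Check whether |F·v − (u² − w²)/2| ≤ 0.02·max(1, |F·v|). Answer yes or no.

F·v = 23.4×3.714 = 86.9076 W.
(u² − w²)/2 = (728.0483 − 1298.1169)/2 = -285.0343 W.
|Δ| = 371.9419;  2% of max(1, |F·v|) = 1.7382.

no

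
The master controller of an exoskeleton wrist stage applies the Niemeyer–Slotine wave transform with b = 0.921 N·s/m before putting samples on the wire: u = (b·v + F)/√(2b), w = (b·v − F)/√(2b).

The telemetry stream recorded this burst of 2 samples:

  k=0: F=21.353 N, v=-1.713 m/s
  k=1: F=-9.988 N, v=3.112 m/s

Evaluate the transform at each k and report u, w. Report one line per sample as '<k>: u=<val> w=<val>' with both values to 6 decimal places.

0: u=14.570648 w=-16.895537
1: u=-5.247445 w=9.471061

k=0: b·v=0.921×(-1.713)=-1.577673; √(2b)=1.357203; u=(-1.577673+21.353)/1.357203=14.570648, w=(-1.577673−21.353)/1.357203=-16.895537
k=1: b·v=0.921×3.112=2.866152; √(2b)=1.357203; u=(2.866152+(-9.988))/1.357203=-5.247445, w=(2.866152−(-9.988))/1.357203=9.471061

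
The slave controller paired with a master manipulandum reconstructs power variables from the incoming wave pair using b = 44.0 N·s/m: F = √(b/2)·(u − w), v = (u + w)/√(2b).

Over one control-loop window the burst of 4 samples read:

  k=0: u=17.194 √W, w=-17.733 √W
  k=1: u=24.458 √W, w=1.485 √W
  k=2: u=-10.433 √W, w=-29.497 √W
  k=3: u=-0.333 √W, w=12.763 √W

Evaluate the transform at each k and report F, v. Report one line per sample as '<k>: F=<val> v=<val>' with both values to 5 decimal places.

0: F=163.82215 v=-0.05746
1: F=107.75292 v=2.76553
2: F=89.41809 v=-4.25655
3: F=-61.42568 v=1.32504

k=0: u−w=34.92700, u+w=-0.53900; √(b/2)=4.69042, √(2b)=9.38083; F=4.69042×34.927=163.82215, v=-0.53900/9.38083=-0.05746
k=1: u−w=22.97300, u+w=25.94300; √(b/2)=4.69042, √(2b)=9.38083; F=4.69042×22.973=107.75292, v=25.94300/9.38083=2.76553
k=2: u−w=19.06400, u+w=-39.93000; √(b/2)=4.69042, √(2b)=9.38083; F=4.69042×19.064=89.41809, v=-39.93000/9.38083=-4.25655
k=3: u−w=-13.09600, u+w=12.43000; √(b/2)=4.69042, √(2b)=9.38083; F=4.69042×(-13.096)=-61.42568, v=12.43000/9.38083=1.32504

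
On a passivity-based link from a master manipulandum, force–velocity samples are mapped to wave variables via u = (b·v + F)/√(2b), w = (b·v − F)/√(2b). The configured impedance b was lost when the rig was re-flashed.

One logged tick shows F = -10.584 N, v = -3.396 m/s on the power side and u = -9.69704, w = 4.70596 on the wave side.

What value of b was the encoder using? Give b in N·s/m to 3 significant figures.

b = 1.08 N·s/m

u + w = -4.991080;  u + w = √(2b)·v, so √(2b) = -4.991080/(-3.396) = 1.469694.
b = (√(2b))²/2 = 2.160000/2 = 1.080000.
(Check via u − w = 2F/√(2b): u − w = -14.403000, 2F/√(2b) = -14.403001.)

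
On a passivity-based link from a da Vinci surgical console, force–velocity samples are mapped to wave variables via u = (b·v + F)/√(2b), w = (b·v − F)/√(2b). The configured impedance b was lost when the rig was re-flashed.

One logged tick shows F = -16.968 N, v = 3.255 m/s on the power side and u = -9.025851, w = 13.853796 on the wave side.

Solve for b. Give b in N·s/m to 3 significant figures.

u + w = 4.827945;  u + w = √(2b)·v, so √(2b) = 4.827945/3.255 = 1.483240.
b = (√(2b))²/2 = 2.200000/2 = 1.100000.
(Check via u − w = 2F/√(2b): u − w = -22.879647, 2F/√(2b) = -22.879648.)

b = 1.1 N·s/m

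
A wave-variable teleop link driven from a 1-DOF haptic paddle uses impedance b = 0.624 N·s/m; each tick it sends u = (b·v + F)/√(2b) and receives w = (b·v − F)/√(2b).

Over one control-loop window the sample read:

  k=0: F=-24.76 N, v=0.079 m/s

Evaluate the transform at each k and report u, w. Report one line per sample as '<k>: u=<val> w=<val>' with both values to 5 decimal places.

k=0: b·v=0.624×0.079=0.04930; √(2b)=1.11714; u=(0.04930+(-24.76))/1.11714=-22.11963, w=(0.04930−(-24.76))/1.11714=22.20788

0: u=-22.11963 w=22.20788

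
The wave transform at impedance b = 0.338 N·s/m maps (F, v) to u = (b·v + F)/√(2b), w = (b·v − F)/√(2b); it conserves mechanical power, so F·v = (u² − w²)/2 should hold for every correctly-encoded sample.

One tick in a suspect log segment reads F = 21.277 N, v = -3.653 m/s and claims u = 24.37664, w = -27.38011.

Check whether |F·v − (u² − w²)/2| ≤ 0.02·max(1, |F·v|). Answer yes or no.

F·v = 21.277×(-3.653) = -77.7249 W.
(u² − w²)/2 = (594.2206 − 749.6704)/2 = -77.7249 W.
|Δ| = 0.0000;  2% of max(1, |F·v|) = 1.5545.

yes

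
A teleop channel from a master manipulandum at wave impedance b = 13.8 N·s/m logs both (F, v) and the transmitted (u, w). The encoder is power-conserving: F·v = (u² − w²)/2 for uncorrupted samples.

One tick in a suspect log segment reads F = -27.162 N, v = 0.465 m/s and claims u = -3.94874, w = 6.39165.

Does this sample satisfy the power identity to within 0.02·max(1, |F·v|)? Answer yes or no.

F·v = (-27.162)×0.465 = -12.63033 W.
(u² − w²)/2 = (15.59255 − 40.85319)/2 = -12.63032 W.
|Δ| = 0.00001;  2% of max(1, |F·v|) = 0.25261.

yes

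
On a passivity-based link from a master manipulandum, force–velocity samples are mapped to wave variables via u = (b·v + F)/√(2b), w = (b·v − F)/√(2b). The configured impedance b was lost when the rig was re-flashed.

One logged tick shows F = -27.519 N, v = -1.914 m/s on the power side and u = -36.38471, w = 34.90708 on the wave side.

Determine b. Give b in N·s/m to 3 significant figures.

b = 0.298 N·s/m

u + w = -1.47763;  u + w = √(2b)·v, so √(2b) = -1.47763/(-1.914) = 0.77201.
b = (√(2b))²/2 = 0.59600/2 = 0.29800.
(Check via u − w = 2F/√(2b): u − w = -71.29179, 2F/√(2b) = -71.29168.)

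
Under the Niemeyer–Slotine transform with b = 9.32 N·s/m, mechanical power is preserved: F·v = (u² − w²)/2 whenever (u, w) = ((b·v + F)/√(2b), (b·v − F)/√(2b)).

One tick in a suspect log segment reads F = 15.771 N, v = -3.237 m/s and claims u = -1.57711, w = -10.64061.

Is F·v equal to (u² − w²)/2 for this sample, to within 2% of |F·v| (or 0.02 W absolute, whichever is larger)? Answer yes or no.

no

F·v = 15.771×(-3.237) = -51.0507 W.
(u² − w²)/2 = (2.4873 − 113.2226)/2 = -55.3677 W.
|Δ| = 4.3169;  2% of max(1, |F·v|) = 1.0210.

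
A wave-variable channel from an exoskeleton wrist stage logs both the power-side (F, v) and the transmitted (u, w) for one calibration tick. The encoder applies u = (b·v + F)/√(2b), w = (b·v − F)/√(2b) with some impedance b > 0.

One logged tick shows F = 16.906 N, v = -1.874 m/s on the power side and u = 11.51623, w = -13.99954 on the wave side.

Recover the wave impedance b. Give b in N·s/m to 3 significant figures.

u + w = -2.48331;  u + w = √(2b)·v, so √(2b) = -2.48331/(-1.874) = 1.32514.
b = (√(2b))²/2 = 1.75599/2 = 0.87800.
(Check via u − w = 2F/√(2b): u − w = 25.51577, 2F/√(2b) = 25.51582.)

b = 0.878 N·s/m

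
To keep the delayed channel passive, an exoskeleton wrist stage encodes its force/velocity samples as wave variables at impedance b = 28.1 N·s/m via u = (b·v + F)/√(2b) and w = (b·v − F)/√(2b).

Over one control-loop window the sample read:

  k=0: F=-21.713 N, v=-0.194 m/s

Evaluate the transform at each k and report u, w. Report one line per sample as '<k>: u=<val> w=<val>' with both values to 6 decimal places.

k=0: b·v=28.1×(-0.194)=-5.451400; √(2b)=7.496666; u=(-5.451400+(-21.713))/7.496666=-3.623531, w=(-5.451400−(-21.713))/7.496666=2.169178

0: u=-3.623531 w=2.169178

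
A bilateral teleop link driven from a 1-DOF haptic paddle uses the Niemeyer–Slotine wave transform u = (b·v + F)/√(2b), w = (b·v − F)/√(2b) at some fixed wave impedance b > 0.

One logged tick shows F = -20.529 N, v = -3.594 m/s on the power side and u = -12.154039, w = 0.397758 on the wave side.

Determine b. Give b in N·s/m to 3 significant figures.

b = 5.35 N·s/m

u + w = -11.756281;  u + w = √(2b)·v, so √(2b) = -11.756281/(-3.594) = 3.271085.
b = (√(2b))²/2 = 10.700000/2 = 5.350000.
(Check via u − w = 2F/√(2b): u − w = -12.551797, 2F/√(2b) = -12.551797.)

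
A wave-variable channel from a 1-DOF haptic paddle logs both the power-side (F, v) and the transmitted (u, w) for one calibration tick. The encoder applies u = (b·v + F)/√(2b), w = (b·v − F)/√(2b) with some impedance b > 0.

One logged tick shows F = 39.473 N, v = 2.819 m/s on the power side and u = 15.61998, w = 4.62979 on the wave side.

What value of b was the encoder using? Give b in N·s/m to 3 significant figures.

u + w = 20.2498;  u + w = √(2b)·v, so √(2b) = 20.2498/2.819 = 7.1833.
b = (√(2b))²/2 = 51.6000/2 = 25.8000.
(Check via u − w = 2F/√(2b): u − w = 10.9902, 2F/√(2b) = 10.9902.)

b = 25.8 N·s/m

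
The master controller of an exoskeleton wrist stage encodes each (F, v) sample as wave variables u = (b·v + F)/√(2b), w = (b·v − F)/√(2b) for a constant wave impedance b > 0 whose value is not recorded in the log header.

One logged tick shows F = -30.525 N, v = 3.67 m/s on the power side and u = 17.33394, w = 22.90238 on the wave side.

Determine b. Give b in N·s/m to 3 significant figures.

u + w = 40.23632;  u + w = √(2b)·v, so √(2b) = 40.23632/3.67 = 10.96357.
b = (√(2b))²/2 = 120.19998/2 = 60.09999.
(Check via u − w = 2F/√(2b): u − w = -5.56844, 2F/√(2b) = -5.56844.)

b = 60.1 N·s/m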